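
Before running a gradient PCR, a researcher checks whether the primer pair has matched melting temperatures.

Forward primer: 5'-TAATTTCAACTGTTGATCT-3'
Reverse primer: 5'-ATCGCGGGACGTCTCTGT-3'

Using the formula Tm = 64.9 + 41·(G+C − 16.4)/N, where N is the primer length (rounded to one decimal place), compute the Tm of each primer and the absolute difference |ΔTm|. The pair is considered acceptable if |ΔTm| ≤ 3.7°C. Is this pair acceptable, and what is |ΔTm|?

Forward: G+C = 5, N = 19 → Tm = 64.9 + 41·(5 − 16.4)/19 = 40.3°C.
Reverse: G+C = 11, N = 18 → Tm = 64.9 + 41·(11 − 16.4)/18 = 52.6°C.
|ΔTm| = |40.3 − 52.6| = 12.3°C, > 3.7°C.

|ΔTm| = 12.3°C; the pair is not acceptable.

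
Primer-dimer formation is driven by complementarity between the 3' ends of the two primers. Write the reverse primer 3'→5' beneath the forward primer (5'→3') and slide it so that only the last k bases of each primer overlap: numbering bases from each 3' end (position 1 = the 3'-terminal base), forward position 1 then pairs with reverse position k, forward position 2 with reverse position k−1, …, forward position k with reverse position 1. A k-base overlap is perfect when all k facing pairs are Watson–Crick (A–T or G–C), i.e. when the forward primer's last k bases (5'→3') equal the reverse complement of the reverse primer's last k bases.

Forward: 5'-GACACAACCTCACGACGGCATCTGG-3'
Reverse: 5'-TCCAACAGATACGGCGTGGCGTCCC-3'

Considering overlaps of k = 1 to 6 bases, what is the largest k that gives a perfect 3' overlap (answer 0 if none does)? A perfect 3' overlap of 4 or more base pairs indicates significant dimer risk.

Longest perfect overlap: 2 complementary base pairs; below the dimer-risk threshold (threshold 4).

Last 6 bases (5'→3') — forward …ATCTGG, reverse …CGTCCC.
Reverse complement of the reverse primer's last 6 bases: GGGACG; its first k bases are the reverse complement of the reverse primer's last k bases, so a perfect k-base overlap needs the forward primer's last k bases to equal them.
Comparing (forward last k vs required): k=1: G vs G ✓; k=2: GG vs GG ✓; k=3: TGG vs GGG ✗; k=4: CTGG vs GGGA ✗; k=5: TCTGG vs GGGAC ✗; k=6: ATCTGG vs GGGACG ✗.
Perfect overlaps at k = 1, 2; the largest is 2.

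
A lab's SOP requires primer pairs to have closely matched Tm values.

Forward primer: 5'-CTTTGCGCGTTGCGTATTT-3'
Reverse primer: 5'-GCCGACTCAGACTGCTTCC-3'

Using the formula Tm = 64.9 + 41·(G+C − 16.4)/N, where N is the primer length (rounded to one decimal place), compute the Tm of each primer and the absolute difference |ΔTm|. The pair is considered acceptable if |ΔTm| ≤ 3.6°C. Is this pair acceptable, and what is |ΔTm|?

Forward: G+C = 9, N = 19 → Tm = 64.9 + 41·(9 − 16.4)/19 = 48.9°C.
Reverse: G+C = 12, N = 19 → Tm = 64.9 + 41·(12 − 16.4)/19 = 55.4°C.
|ΔTm| = |48.9 − 55.4| = 6.5°C, > 3.6°C.

|ΔTm| = 6.5°C; the pair is not acceptable.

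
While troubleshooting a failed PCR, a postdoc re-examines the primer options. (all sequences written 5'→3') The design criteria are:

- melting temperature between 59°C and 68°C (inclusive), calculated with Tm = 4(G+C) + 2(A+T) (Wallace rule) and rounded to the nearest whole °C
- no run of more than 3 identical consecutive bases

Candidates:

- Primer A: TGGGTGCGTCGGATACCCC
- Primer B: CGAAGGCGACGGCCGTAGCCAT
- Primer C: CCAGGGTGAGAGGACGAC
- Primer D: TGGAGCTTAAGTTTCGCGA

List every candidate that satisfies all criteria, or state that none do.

Primer C only.

Primer A (19 nt, A=2 T=4 G=7 C=6): Tm = 2·6 + 4·13 = 64°C ✓; longest run = 4, exceeds 3 ✗ — fails.
Primer B (22 nt, A=5 T=2 G=8 C=7): Tm = 2·7 + 4·15 = 74°C, outside 59–68°C ✗; longest run = 2 ✓ — fails.
Primer C (18 nt, A=5 T=1 G=8 C=4): Tm = 2·6 + 4·12 = 60°C ✓; longest run = 3 ✓ — passes.
Primer D (19 nt, A=4 T=6 G=6 C=3): Tm = 2·10 + 4·9 = 56°C, outside 59–68°C ✗; longest run = 3 ✓ — fails.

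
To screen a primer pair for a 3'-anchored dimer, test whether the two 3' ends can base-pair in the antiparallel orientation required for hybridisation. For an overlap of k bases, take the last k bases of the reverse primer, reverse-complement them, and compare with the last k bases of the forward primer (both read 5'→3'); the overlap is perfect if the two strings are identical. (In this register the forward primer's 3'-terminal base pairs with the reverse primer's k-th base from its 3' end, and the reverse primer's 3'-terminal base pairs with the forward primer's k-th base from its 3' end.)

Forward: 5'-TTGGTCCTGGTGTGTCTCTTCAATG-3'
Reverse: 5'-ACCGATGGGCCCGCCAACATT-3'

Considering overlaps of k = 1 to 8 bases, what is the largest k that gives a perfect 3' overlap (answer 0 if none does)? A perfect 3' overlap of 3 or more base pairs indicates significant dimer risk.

Last 8 bases (5'→3') — forward …CTTCAATG, reverse …CCAACATT.
Reverse complement of the reverse primer's last 8 bases: AATGTTGG; its first k bases are the reverse complement of the reverse primer's last k bases, so a perfect k-base overlap needs the forward primer's last k bases to equal them.
Comparing (forward last k vs required): k=1: G vs A ✗; k=2: TG vs AA ✗; k=3: ATG vs AAT ✗; k=4: AATG vs AATG ✓; k=5: CAATG vs AATGT ✗; k=6: TCAATG vs AATGTT ✗; k=7: TTCAATG vs AATGTTG ✗; k=8: CTTCAATG vs AATGTTGG ✗.
Only k = 4 is perfect, so the longest perfect 3' overlap is 4.

Longest perfect overlap: 4 complementary base pairs; significant dimer risk (threshold 3).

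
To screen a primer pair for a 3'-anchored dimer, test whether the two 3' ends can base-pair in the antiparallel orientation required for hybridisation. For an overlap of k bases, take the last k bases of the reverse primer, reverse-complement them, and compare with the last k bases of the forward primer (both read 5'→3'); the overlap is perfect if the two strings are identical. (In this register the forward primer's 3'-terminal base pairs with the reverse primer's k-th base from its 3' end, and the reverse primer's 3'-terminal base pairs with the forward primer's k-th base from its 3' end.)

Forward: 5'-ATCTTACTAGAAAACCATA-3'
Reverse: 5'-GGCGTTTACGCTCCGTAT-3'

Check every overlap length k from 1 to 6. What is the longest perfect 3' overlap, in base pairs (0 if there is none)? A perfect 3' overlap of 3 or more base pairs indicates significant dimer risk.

Last 6 bases (5'→3') — forward …ACCATA, reverse …CCGTAT.
Reverse complement of the reverse primer's last 6 bases: ATACGG; its first k bases are the reverse complement of the reverse primer's last k bases, so a perfect k-base overlap needs the forward primer's last k bases to equal them.
Comparing (forward last k vs required): k=1: A vs A ✓; k=2: TA vs AT ✗; k=3: ATA vs ATA ✓; k=4: CATA vs ATAC ✗; k=5: CCATA vs ATACG ✗; k=6: ACCATA vs ATACGG ✗.
Perfect overlaps at k = 1, 3; the largest is 3.

Longest perfect overlap: 3 complementary base pairs; significant dimer risk (threshold 3).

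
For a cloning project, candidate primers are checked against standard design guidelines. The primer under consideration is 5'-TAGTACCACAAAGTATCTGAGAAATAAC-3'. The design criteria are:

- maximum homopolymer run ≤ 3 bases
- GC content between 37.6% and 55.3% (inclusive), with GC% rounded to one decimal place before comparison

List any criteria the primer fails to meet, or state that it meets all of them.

Fails: GC content.

Base counts: A=13, T=6, G=4, C=5 (length 28).
homopolymer run: longest run = 3 ✓
GC content: GC 9/28 = 32.1%, outside 37.6–55.3% ✗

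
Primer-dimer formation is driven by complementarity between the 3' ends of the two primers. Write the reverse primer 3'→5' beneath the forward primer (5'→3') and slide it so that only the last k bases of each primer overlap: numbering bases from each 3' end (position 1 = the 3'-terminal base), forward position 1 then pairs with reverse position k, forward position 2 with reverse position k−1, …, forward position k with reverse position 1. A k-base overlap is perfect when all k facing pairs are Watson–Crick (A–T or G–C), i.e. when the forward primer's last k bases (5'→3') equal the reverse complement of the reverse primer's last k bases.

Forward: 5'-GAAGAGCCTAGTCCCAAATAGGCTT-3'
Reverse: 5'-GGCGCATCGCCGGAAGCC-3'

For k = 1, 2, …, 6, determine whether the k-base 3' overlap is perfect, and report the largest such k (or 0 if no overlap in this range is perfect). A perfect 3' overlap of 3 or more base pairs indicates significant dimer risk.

Longest perfect overlap: 5 complementary base pairs; significant dimer risk (threshold 3).

Last 6 bases (5'→3') — forward …AGGCTT, reverse …GAAGCC.
Reverse complement of the reverse primer's last 6 bases: GGCTTC; its first k bases are the reverse complement of the reverse primer's last k bases, so a perfect k-base overlap needs the forward primer's last k bases to equal them.
Comparing (forward last k vs required): k=1: T vs G ✗; k=2: TT vs GG ✗; k=3: CTT vs GGC ✗; k=4: GCTT vs GGCT ✗; k=5: GGCTT vs GGCTT ✓; k=6: AGGCTT vs GGCTTC ✗.
Only k = 5 is perfect, so the longest perfect 3' overlap is 5.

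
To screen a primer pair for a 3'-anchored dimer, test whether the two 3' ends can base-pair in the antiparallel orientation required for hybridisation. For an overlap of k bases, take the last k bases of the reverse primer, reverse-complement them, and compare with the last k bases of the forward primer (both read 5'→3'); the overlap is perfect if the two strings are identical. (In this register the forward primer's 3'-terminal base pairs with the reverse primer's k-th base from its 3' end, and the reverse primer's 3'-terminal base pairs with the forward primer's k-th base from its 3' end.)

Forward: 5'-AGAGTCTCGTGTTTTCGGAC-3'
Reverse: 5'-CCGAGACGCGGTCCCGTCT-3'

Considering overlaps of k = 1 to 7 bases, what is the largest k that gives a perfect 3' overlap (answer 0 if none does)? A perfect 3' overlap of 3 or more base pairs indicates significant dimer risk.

Longest perfect overlap: 0 complementary base pairs; below the dimer-risk threshold (threshold 3).

Last 7 bases (5'→3') — forward …TTCGGAC, reverse …CCCGTCT.
Reverse complement of the reverse primer's last 7 bases: AGACGGG; its first k bases are the reverse complement of the reverse primer's last k bases, so a perfect k-base overlap needs the forward primer's last k bases to equal them.
Comparing (forward last k vs required): k=1: C vs A ✗; k=2: AC vs AG ✗; k=3: GAC vs AGA ✗; k=4: GGAC vs AGAC ✗; k=5: CGGAC vs AGACG ✗; k=6: TCGGAC vs AGACGG ✗; k=7: TTCGGAC vs AGACGGG ✗.
No overlap length from 1 to 7 is perfect, so the longest perfect 3' overlap is 0.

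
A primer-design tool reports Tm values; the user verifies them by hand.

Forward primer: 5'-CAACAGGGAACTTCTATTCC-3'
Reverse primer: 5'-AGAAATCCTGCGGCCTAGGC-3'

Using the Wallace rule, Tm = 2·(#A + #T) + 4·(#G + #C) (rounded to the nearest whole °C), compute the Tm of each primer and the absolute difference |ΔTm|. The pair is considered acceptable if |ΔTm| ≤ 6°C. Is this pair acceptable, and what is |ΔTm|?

Forward: A=6 T=5 G=3 C=6 → Tm = 2·11 + 4·9 = 58°C.
Reverse: A=5 T=3 G=6 C=6 → Tm = 2·8 + 4·12 = 64°C.
|ΔTm| = |58 − 64| = 6°C, ≤ 6°C.

|ΔTm| = 6°C; the pair is acceptable.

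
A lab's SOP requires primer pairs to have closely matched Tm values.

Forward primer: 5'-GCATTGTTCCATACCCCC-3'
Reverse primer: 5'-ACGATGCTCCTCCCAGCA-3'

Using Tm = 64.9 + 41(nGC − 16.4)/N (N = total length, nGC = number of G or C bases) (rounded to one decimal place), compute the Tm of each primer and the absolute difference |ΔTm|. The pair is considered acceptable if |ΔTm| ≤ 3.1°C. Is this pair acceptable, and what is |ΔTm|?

|ΔTm| = 2.3°C; the pair is acceptable.

Forward: G+C = 10, N = 18 → Tm = 64.9 + 41·(10 − 16.4)/18 = 50.3°C.
Reverse: G+C = 11, N = 18 → Tm = 64.9 + 41·(11 − 16.4)/18 = 52.6°C.
|ΔTm| = |50.3 − 52.6| = 2.3°C, ≤ 3.1°C.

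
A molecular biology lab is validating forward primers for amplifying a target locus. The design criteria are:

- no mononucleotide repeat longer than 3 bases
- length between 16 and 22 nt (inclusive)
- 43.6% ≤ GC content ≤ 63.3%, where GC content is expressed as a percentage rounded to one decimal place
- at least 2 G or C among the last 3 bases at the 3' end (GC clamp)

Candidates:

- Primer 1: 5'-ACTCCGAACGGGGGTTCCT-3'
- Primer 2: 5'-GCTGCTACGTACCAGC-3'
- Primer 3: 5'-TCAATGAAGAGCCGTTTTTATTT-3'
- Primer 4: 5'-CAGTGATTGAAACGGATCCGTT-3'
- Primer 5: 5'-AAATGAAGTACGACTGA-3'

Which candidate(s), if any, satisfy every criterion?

Primer 2 only.

Primer 1 (19 nt, A=3 T=4 G=6 C=6): longest run = 5, exceeds 3 ✗; length 19 ✓; GC 12/19 = 63.2% ✓; 3' end CCT has 2 G/C ✓ — fails.
Primer 2 (16 nt, A=3 T=3 G=4 C=6): longest run = 2 ✓; length 16 ✓; GC 10/16 = 62.5% ✓; 3' end AGC has 2 G/C ✓ — passes.
Primer 3 (23 nt, A=6 T=10 G=4 C=3): longest run = 5, exceeds 3 ✗; length 23, outside 16–22 ✗; GC 7/23 = 30.4%, outside 43.6–63.3% ✗; 3' end TTT has 0 G/C, need ≥2 ✗ — fails.
Primer 4 (22 nt, A=6 T=6 G=6 C=4): longest run = 3 ✓; length 22 ✓; GC 10/22 = 45.5% ✓; 3' end GTT has 1 G/C, need ≥2 ✗ — fails.
Primer 5 (17 nt, A=8 T=3 G=4 C=2): longest run = 3 ✓; length 17 ✓; GC 6/17 = 35.3%, outside 43.6–63.3% ✗; 3' end TGA has 1 G/C, need ≥2 ✗ — fails.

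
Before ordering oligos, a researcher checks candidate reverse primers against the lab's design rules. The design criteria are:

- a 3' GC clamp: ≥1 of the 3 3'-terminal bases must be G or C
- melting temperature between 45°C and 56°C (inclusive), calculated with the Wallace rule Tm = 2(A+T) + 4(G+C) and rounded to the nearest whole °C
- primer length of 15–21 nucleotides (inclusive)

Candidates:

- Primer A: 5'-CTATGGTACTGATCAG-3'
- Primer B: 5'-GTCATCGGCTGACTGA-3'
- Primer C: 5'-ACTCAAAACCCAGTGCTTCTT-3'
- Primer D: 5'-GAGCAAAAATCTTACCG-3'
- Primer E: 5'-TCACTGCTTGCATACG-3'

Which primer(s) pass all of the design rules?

Primer A (16 nt, A=4 T=5 G=4 C=3): 3' end CAG has 2 G/C ✓; Tm = 2·9 + 4·7 = 46°C ✓; length 16 ✓ — passes.
Primer B (16 nt, A=3 T=4 G=5 C=4): 3' end TGA has 1 G/C ✓; Tm = 2·7 + 4·9 = 50°C ✓; length 16 ✓ — passes.
Primer C (21 nt, A=6 T=6 G=2 C=7): 3' end CTT has 1 G/C ✓; Tm = 2·12 + 4·9 = 60°C, outside 45–56°C ✗; length 21 ✓ — fails.
Primer D (17 nt, A=7 T=3 G=3 C=4): 3' end CCG has 3 G/C ✓; Tm = 2·10 + 4·7 = 48°C ✓; length 17 ✓ — passes.
Primer E (16 nt, A=3 T=5 G=3 C=5): 3' end ACG has 2 G/C ✓; Tm = 2·8 + 4·8 = 48°C ✓; length 16 ✓ — passes.

Primer A, Primer B, Primer D and Primer E.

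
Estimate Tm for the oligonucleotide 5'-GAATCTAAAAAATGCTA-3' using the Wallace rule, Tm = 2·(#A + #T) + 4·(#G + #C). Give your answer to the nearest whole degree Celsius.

Base counts: A=9, T=4, G=2, C=2 (length 17).
Tm = 2·(9+4) + 4·(2+2) = 2·13 + 4·4 = 26 + 16 = 42°C.

42°C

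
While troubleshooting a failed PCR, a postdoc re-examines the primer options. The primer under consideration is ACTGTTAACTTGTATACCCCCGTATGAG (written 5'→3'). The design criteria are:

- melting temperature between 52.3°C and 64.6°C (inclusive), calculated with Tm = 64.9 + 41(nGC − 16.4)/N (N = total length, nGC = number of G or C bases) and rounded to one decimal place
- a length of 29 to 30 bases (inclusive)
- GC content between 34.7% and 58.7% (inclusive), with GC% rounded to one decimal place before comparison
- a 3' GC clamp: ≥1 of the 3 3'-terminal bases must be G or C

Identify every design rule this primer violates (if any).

Base counts: A=7, T=9, G=5, C=7 (length 28).
Tm: Tm = 64.9 + 41·(12 − 16.4)/28 = 58.5°C ✓
length: length 28, outside 29–30 ✗
GC content: GC 12/28 = 42.9% ✓
GC clamp: 3' end GAG has 2 G/C ✓

Fails: length.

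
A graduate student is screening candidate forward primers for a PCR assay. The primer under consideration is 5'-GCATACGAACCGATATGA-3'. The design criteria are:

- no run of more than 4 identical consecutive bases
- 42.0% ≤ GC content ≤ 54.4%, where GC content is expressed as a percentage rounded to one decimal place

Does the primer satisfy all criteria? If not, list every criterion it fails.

Meets all criteria.

Base counts: A=7, T=3, G=4, C=4 (length 18).
homopolymer run: longest run = 2 ✓
GC content: GC 8/18 = 44.4% ✓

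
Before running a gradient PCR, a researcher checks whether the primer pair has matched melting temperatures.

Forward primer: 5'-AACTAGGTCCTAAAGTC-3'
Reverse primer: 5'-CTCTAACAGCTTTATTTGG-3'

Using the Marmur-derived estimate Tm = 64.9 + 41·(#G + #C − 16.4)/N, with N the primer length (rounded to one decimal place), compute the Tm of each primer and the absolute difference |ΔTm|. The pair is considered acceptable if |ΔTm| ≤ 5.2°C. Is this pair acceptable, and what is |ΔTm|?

|ΔTm| = 2.4°C; the pair is acceptable.

Forward: G+C = 7, N = 17 → Tm = 64.9 + 41·(7 − 16.4)/17 = 42.2°C.
Reverse: G+C = 7, N = 19 → Tm = 64.9 + 41·(7 − 16.4)/19 = 44.6°C.
|ΔTm| = |42.2 − 44.6| = 2.4°C, ≤ 5.2°C.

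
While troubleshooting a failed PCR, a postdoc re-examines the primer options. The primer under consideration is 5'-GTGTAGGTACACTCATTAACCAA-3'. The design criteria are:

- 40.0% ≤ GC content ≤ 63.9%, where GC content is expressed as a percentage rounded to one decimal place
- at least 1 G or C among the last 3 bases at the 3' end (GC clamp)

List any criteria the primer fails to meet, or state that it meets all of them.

Base counts: A=8, T=6, G=4, C=5 (length 23).
GC content: GC 9/23 = 39.1%, outside 40.0–63.9% ✗
GC clamp: 3' end CAA has 1 G/C ✓

Fails: GC content.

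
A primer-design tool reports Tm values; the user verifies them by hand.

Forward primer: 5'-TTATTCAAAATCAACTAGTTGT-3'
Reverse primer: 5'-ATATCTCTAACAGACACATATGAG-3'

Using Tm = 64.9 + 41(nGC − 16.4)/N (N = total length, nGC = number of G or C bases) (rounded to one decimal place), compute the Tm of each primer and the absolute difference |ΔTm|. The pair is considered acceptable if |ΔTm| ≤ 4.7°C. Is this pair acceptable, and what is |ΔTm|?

|ΔTm| = 6.9°C; the pair is not acceptable.

Forward: G+C = 5, N = 22 → Tm = 64.9 + 41·(5 − 16.4)/22 = 43.7°C.
Reverse: G+C = 8, N = 24 → Tm = 64.9 + 41·(8 − 16.4)/24 = 50.6°C.
|ΔTm| = |43.7 − 50.6| = 6.9°C, > 4.7°C.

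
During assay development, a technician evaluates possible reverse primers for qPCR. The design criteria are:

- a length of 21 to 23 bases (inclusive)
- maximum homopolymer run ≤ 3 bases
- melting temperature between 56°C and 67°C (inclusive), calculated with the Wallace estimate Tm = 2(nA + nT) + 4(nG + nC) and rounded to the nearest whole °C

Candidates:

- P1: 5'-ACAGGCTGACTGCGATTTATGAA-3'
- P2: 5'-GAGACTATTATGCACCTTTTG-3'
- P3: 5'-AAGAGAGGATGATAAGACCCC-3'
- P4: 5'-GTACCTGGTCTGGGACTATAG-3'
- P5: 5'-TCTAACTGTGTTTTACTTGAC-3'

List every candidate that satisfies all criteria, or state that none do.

P1 and P4.

P1 (23 nt, A=7 T=6 G=6 C=4): length 23 ✓; longest run = 3 ✓; Tm = 2·13 + 4·10 = 66°C ✓ — passes.
P2 (21 nt, A=5 T=8 G=4 C=4): length 21 ✓; longest run = 4, exceeds 3 ✗; Tm = 2·13 + 4·8 = 58°C ✓ — fails.
P3 (21 nt, A=9 T=2 G=6 C=4): length 21 ✓; longest run = 4, exceeds 3 ✗; Tm = 2·11 + 4·10 = 62°C ✓ — fails.
P4 (21 nt, A=4 T=6 G=7 C=4): length 21 ✓; longest run = 3 ✓; Tm = 2·10 + 4·11 = 64°C ✓ — passes.
P5 (21 nt, A=4 T=10 G=3 C=4): length 21 ✓; longest run = 4, exceeds 3 ✗; Tm = 2·14 + 4·7 = 56°C ✓ — fails.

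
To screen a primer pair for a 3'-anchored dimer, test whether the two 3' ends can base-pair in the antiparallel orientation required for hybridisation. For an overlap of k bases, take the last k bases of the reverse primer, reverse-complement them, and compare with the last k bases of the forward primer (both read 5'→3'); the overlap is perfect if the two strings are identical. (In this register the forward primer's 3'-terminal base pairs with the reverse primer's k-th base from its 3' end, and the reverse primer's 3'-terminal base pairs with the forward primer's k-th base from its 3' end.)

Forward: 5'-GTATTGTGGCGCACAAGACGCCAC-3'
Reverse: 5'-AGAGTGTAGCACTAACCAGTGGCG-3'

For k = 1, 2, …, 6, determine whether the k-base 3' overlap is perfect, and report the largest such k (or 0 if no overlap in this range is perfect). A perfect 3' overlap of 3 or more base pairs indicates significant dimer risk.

Longest perfect overlap: 6 complementary base pairs; significant dimer risk (threshold 3).

Last 6 bases (5'→3') — forward …CGCCAC, reverse …GTGGCG.
Reverse complement of the reverse primer's last 6 bases: CGCCAC; its first k bases are the reverse complement of the reverse primer's last k bases, so a perfect k-base overlap needs the forward primer's last k bases to equal them.
Comparing (forward last k vs required): k=1: C vs C ✓; k=2: AC vs CG ✗; k=3: CAC vs CGC ✗; k=4: CCAC vs CGCC ✗; k=5: GCCAC vs CGCCA ✗; k=6: CGCCAC vs CGCCAC ✓.
Perfect overlaps at k = 1, 6; the largest is 6.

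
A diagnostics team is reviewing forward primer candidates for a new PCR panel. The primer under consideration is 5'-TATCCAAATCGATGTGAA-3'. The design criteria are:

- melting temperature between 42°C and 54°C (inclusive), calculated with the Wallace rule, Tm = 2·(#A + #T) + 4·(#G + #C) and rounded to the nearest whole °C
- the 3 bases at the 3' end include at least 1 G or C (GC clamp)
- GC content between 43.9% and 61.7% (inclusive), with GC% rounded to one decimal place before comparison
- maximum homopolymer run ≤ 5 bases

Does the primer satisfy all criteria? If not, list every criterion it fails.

Base counts: A=7, T=5, G=3, C=3 (length 18).
Tm: Tm = 2·12 + 4·6 = 48°C ✓
GC clamp: 3' end GAA has 1 G/C ✓
GC content: GC 6/18 = 33.3%, outside 43.9–61.7% ✗
homopolymer run: longest run = 3 ✓

Fails: GC content.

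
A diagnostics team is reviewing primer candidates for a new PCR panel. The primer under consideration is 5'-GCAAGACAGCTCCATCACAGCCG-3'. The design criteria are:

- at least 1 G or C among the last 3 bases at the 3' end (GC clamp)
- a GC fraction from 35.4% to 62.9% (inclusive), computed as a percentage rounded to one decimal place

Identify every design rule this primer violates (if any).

Meets all criteria.

Base counts: A=7, T=2, G=5, C=9 (length 23).
GC clamp: 3' end CCG has 3 G/C ✓
GC content: GC 14/23 = 60.9% ✓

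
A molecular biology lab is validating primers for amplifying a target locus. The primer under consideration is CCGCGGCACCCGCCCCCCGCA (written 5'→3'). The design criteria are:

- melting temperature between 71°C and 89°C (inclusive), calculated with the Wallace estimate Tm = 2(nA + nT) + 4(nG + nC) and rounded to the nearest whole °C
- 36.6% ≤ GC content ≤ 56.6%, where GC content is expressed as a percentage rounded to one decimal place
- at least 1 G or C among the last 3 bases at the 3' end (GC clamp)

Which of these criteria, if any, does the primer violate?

Fails: GC content.

Base counts: A=2, T=0, G=5, C=14 (length 21).
Tm: Tm = 2·2 + 4·19 = 80°C ✓
GC content: GC 19/21 = 90.5%, outside 36.6–56.6% ✗
GC clamp: 3' end GCA has 2 G/C ✓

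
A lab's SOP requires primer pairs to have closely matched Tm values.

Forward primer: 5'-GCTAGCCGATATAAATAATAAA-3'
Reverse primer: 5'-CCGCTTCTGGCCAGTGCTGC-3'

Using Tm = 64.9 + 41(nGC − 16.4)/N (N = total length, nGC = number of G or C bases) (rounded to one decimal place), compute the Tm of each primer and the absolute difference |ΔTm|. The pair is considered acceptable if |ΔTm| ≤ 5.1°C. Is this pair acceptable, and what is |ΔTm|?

Forward: G+C = 6, N = 22 → Tm = 64.9 + 41·(6 − 16.4)/22 = 45.5°C.
Reverse: G+C = 14, N = 20 → Tm = 64.9 + 41·(14 − 16.4)/20 = 60.0°C.
|ΔTm| = |45.5 − 60.0| = 14.5°C, > 5.1°C.

|ΔTm| = 14.5°C; the pair is not acceptable.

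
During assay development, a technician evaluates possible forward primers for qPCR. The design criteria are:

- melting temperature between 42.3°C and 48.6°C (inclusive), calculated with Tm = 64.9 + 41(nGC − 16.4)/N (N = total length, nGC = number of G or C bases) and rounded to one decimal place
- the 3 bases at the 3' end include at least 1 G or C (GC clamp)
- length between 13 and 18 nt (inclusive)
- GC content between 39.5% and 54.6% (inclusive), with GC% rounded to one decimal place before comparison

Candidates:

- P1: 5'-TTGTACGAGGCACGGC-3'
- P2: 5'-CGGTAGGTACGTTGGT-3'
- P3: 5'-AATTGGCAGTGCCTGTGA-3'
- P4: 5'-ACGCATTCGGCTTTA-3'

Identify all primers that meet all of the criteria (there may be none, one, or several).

P1 (16 nt, A=3 T=3 G=6 C=4): Tm = 64.9 + 41·(10 − 16.4)/16 = 48.5°C ✓; 3' end GGC has 3 G/C ✓; length 16 ✓; GC 10/16 = 62.5%, outside 39.5–54.6% ✗ — fails.
P2 (16 nt, A=2 T=5 G=7 C=2): Tm = 64.9 + 41·(9 − 16.4)/16 = 45.9°C ✓; 3' end GGT has 2 G/C ✓; length 16 ✓; GC 9/16 = 56.3%, outside 39.5–54.6% ✗ — fails.
P3 (18 nt, A=4 T=5 G=6 C=3): Tm = 64.9 + 41·(9 − 16.4)/18 = 48.0°C ✓; 3' end TGA has 1 G/C ✓; length 18 ✓; GC 9/18 = 50.0% ✓ — passes.
P4 (15 nt, A=3 T=5 G=3 C=4): Tm = 64.9 + 41·(7 − 16.4)/15 = 39.2°C, outside 42.3–48.6°C ✗; 3' end TTA has 0 G/C, need ≥1 ✗; length 15 ✓; GC 7/15 = 46.7% ✓ — fails.

P3 only.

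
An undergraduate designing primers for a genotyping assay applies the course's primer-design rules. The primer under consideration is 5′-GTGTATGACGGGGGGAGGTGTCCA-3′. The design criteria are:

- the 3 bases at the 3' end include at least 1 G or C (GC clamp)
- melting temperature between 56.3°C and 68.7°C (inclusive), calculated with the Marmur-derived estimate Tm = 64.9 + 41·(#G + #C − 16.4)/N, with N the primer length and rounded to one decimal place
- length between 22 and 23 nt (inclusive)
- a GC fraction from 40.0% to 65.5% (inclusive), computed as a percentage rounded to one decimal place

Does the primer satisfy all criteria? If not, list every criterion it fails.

Fails: length.

Base counts: A=4, T=5, G=12, C=3 (length 24).
GC clamp: 3' end CCA has 2 G/C ✓
Tm: Tm = 64.9 + 41·(15 − 16.4)/24 = 62.5°C ✓
length: length 24, outside 22–23 ✗
GC content: GC 15/24 = 62.5% ✓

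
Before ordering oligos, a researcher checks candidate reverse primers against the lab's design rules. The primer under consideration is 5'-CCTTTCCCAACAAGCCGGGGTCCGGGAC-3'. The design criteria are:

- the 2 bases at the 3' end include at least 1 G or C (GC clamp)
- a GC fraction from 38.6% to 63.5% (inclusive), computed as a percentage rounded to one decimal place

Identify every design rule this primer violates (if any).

Fails: GC content.

Base counts: A=5, T=4, G=8, C=11 (length 28).
GC clamp: 3' end AC has 1 G/C ✓
GC content: GC 19/28 = 67.9%, outside 38.6–63.5% ✗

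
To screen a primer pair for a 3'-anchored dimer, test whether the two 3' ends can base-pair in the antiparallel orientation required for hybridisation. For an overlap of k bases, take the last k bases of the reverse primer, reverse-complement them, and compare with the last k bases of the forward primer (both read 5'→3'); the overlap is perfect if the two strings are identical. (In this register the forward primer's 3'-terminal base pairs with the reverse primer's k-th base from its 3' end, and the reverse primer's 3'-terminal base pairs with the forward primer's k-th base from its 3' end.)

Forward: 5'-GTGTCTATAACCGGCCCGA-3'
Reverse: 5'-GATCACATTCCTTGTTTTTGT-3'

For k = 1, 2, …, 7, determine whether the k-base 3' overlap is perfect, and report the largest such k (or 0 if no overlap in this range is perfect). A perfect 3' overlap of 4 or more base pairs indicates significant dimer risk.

Longest perfect overlap: 1 complementary base pair; below the dimer-risk threshold (threshold 4).

Last 7 bases (5'→3') — forward …GGCCCGA, reverse …TTTTTGT.
Reverse complement of the reverse primer's last 7 bases: ACAAAAA; its first k bases are the reverse complement of the reverse primer's last k bases, so a perfect k-base overlap needs the forward primer's last k bases to equal them.
Comparing (forward last k vs required): k=1: A vs A ✓; k=2: GA vs AC ✗; k=3: CGA vs ACA ✗; k=4: CCGA vs ACAA ✗; k=5: CCCGA vs ACAAA ✗; k=6: GCCCGA vs ACAAAA ✗; k=7: GGCCCGA vs ACAAAAA ✗.
Only k = 1 is perfect, so the longest perfect 3' overlap is 1.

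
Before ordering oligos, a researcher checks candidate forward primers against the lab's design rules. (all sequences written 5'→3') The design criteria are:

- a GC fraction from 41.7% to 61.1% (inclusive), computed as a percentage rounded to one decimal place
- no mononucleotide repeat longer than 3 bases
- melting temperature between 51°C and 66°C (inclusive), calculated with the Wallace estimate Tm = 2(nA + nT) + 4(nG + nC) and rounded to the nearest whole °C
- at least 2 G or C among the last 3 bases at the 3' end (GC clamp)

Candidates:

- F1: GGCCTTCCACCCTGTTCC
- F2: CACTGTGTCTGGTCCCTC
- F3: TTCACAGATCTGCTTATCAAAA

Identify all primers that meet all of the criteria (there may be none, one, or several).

F2 only.

F1 (18 nt, A=1 T=5 G=3 C=9): GC 12/18 = 66.7%, outside 41.7–61.1% ✗; longest run = 3 ✓; Tm = 2·6 + 4·12 = 60°C ✓; 3' end TCC has 2 G/C ✓ — fails.
F2 (18 nt, A=1 T=6 G=4 C=7): GC 11/18 = 61.1% ✓; longest run = 3 ✓; Tm = 2·7 + 4·11 = 58°C ✓; 3' end CTC has 2 G/C ✓ — passes.
F3 (22 nt, A=8 T=7 G=2 C=5): GC 7/22 = 31.8%, outside 41.7–61.1% ✗; longest run = 4, exceeds 3 ✗; Tm = 2·15 + 4·7 = 58°C ✓; 3' end AAA has 0 G/C, need ≥2 ✗ — fails.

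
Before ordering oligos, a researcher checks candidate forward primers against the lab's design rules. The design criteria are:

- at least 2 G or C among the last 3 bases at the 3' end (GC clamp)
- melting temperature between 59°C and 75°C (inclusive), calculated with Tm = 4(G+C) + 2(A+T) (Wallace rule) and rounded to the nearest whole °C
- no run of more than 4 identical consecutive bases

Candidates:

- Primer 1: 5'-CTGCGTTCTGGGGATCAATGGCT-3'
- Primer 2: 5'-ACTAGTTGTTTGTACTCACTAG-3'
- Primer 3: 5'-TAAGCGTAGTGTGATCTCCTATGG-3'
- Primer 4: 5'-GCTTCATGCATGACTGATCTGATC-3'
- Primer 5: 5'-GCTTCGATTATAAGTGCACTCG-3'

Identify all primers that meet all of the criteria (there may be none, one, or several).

Primer 1 (23 nt, A=3 T=7 G=8 C=5): 3' end GCT has 2 G/C ✓; Tm = 2·10 + 4·13 = 72°C ✓; longest run = 4 ✓ — passes.
Primer 2 (22 nt, A=5 T=9 G=4 C=4): 3' end TAG has 1 G/C, need ≥2 ✗; Tm = 2·14 + 4·8 = 60°C ✓; longest run = 3 ✓ — fails.
Primer 3 (24 nt, A=5 T=8 G=7 C=4): 3' end TGG has 2 G/C ✓; Tm = 2·13 + 4·11 = 70°C ✓; longest run = 2 ✓ — passes.
Primer 4 (24 nt, A=5 T=8 G=5 C=6): 3' end ATC has 1 G/C, need ≥2 ✗; Tm = 2·13 + 4·11 = 70°C ✓; longest run = 2 ✓ — fails.
Primer 5 (22 nt, A=5 T=7 G=5 C=5): 3' end TCG has 2 G/C ✓; Tm = 2·12 + 4·10 = 64°C ✓; longest run = 2 ✓ — passes.

Primer 1, Primer 3 and Primer 5.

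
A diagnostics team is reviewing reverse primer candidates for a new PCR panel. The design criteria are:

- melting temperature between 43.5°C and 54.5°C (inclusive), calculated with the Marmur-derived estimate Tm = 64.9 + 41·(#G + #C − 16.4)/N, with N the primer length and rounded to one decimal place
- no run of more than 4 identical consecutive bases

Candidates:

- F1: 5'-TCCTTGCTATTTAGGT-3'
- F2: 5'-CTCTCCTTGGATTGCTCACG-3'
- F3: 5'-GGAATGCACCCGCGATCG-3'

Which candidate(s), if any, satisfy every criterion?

F1 (16 nt, A=2 T=8 G=3 C=3): Tm = 64.9 + 41·(6 − 16.4)/16 = 38.3°C, outside 43.5–54.5°C ✗; longest run = 3 ✓ — fails.
F2 (20 nt, A=2 T=7 G=4 C=7): Tm = 64.9 + 41·(11 − 16.4)/20 = 53.8°C ✓; longest run = 2 ✓ — passes.
F3 (18 nt, A=4 T=2 G=6 C=6): Tm = 64.9 + 41·(12 − 16.4)/18 = 54.9°C, outside 43.5–54.5°C ✗; longest run = 3 ✓ — fails.

F2 only.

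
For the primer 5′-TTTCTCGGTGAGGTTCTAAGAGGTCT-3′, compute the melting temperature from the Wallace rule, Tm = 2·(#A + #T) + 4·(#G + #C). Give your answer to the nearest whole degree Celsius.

Base counts: A=4, T=10, G=8, C=4 (length 26).
Tm = 2·(4+10) + 4·(8+4) = 2·14 + 4·12 = 28 + 48 = 76°C.

76°C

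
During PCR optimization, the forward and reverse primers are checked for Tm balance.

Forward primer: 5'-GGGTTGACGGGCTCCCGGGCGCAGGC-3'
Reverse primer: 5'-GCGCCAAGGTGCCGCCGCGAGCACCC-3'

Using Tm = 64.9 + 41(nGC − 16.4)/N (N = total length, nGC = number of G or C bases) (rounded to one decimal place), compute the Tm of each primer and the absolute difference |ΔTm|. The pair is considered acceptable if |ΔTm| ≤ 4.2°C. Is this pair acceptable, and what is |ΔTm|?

Forward: G+C = 21, N = 26 → Tm = 64.9 + 41·(21 − 16.4)/26 = 72.2°C.
Reverse: G+C = 21, N = 26 → Tm = 64.9 + 41·(21 − 16.4)/26 = 72.2°C.
|ΔTm| = |72.2 − 72.2| = 0.0°C, ≤ 4.2°C.

|ΔTm| = 0.0°C; the pair is acceptable.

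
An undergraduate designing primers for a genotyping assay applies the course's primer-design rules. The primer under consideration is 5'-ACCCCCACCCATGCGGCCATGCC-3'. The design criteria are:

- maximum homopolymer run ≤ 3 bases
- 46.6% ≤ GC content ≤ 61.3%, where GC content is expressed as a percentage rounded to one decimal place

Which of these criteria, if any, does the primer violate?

Fails: homopolymer run, GC content.

Base counts: A=4, T=2, G=4, C=13 (length 23).
homopolymer run: longest run = 5, exceeds 3 ✗
GC content: GC 17/23 = 73.9%, outside 46.6–61.3% ✗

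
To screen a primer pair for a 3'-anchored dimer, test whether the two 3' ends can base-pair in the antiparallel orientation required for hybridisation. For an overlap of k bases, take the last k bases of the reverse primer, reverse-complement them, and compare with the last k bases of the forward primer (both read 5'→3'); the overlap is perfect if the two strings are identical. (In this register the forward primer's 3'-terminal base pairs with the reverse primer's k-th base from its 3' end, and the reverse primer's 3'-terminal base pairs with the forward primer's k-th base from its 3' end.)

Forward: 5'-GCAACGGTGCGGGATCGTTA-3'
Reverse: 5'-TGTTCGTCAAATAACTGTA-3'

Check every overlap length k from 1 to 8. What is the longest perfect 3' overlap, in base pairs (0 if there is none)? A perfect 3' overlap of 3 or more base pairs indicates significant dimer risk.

Longest perfect overlap: 2 complementary base pairs; below the dimer-risk threshold (threshold 3).

Last 8 bases (5'→3') — forward …GATCGTTA, reverse …TAACTGTA.
Reverse complement of the reverse primer's last 8 bases: TACAGTTA; its first k bases are the reverse complement of the reverse primer's last k bases, so a perfect k-base overlap needs the forward primer's last k bases to equal them.
Comparing (forward last k vs required): k=1: A vs T ✗; k=2: TA vs TA ✓; k=3: TTA vs TAC ✗; k=4: GTTA vs TACA ✗; k=5: CGTTA vs TACAG ✗; k=6: TCGTTA vs TACAGT ✗; k=7: ATCGTTA vs TACAGTT ✗; k=8: GATCGTTA vs TACAGTTA ✗.
Only k = 2 is perfect, so the longest perfect 3' overlap is 2.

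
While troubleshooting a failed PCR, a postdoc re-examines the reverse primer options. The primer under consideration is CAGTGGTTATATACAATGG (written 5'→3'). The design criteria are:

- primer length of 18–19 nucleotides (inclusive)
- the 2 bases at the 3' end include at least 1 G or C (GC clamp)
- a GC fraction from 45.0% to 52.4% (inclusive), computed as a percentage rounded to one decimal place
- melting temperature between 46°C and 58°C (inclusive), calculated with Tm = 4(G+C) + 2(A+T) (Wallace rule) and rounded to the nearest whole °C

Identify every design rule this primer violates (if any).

Fails: GC content.

Base counts: A=6, T=6, G=5, C=2 (length 19).
length: length 19 ✓
GC clamp: 3' end GG has 2 G/C ✓
GC content: GC 7/19 = 36.8%, outside 45.0–52.4% ✗
Tm: Tm = 2·12 + 4·7 = 52°C ✓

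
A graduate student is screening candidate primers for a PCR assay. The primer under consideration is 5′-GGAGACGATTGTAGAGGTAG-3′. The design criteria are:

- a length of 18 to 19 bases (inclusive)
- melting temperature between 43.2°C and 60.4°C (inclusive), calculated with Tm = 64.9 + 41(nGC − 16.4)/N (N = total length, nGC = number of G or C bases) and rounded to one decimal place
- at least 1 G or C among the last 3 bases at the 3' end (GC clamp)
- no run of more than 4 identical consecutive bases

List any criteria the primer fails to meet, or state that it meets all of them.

Base counts: A=6, T=4, G=9, C=1 (length 20).
length: length 20, outside 18–19 ✗
Tm: Tm = 64.9 + 41·(10 − 16.4)/20 = 51.8°C ✓
GC clamp: 3' end TAG has 1 G/C ✓
homopolymer run: longest run = 2 ✓

Fails: length.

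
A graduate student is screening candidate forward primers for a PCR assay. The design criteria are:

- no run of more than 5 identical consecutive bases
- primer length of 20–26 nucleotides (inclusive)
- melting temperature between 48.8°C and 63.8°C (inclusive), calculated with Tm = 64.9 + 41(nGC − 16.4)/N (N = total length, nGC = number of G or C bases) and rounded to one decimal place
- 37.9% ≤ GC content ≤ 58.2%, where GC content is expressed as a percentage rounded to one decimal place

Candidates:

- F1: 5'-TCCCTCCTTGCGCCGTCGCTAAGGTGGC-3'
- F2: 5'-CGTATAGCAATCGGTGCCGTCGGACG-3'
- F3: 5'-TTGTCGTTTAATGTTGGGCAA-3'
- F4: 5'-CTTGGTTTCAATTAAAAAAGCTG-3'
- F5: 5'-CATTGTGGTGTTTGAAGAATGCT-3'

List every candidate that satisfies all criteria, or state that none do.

F5 only.

F1 (28 nt, A=2 T=7 G=8 C=11): longest run = 3 ✓; length 28, outside 20–26 ✗; Tm = 64.9 + 41·(19 − 16.4)/28 = 68.7°C, outside 48.8–63.8°C ✗; GC 19/28 = 67.9%, outside 37.9–58.2% ✗ — fails.
F2 (26 nt, A=5 T=5 G=9 C=7): longest run = 2 ✓; length 26 ✓; Tm = 64.9 + 41·(16 − 16.4)/26 = 64.3°C, outside 48.8–63.8°C ✗; GC 16/26 = 61.5%, outside 37.9–58.2% ✗ — fails.
F3 (21 nt, A=4 T=9 G=6 C=2): longest run = 3 ✓; length 21 ✓; Tm = 64.9 + 41·(8 − 16.4)/21 = 48.5°C, outside 48.8–63.8°C ✗; GC 8/21 = 38.1% ✓ — fails.
F4 (23 nt, A=8 T=8 G=4 C=3): longest run = 6, exceeds 5 ✗; length 23 ✓; Tm = 64.9 + 41·(7 − 16.4)/23 = 48.1°C, outside 48.8–63.8°C ✗; GC 7/23 = 30.4%, outside 37.9–58.2% ✗ — fails.
F5 (23 nt, A=5 T=9 G=7 C=2): longest run = 3 ✓; length 23 ✓; Tm = 64.9 + 41·(9 − 16.4)/23 = 51.7°C ✓; GC 9/23 = 39.1% ✓ — passes.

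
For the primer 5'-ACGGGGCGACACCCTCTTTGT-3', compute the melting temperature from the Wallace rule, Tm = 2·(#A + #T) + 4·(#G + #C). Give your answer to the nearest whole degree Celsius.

68°C

Base counts: A=3, T=5, G=6, C=7 (length 21).
Tm = 2·(3+5) + 4·(6+7) = 2·8 + 4·13 = 16 + 52 = 68°C.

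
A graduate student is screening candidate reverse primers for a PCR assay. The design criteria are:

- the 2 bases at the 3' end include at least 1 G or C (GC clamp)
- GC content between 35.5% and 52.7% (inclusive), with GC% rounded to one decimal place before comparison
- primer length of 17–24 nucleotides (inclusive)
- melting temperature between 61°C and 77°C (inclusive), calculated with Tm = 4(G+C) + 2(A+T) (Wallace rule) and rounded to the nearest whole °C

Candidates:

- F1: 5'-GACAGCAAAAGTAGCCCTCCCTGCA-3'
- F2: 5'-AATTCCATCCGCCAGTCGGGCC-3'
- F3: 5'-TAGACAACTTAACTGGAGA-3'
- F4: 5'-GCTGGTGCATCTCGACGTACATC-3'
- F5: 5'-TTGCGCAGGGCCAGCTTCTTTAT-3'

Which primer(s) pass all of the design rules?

F1 (25 nt, A=8 T=3 G=5 C=9): 3' end CA has 1 G/C ✓; GC 14/25 = 56.0%, outside 35.5–52.7% ✗; length 25, outside 17–24 ✗; Tm = 2·11 + 4·14 = 78°C, outside 61–77°C ✗ — fails.
F2 (22 nt, A=4 T=4 G=5 C=9): 3' end CC has 2 G/C ✓; GC 14/22 = 63.6%, outside 35.5–52.7% ✗; length 22 ✓; Tm = 2·8 + 4·14 = 72°C ✓ — fails.
F3 (19 nt, A=8 T=4 G=4 C=3): 3' end GA has 1 G/C ✓; GC 7/19 = 36.8% ✓; length 19 ✓; Tm = 2·12 + 4·7 = 52°C, outside 61–77°C ✗ — fails.
F4 (23 nt, A=4 T=6 G=6 C=7): 3' end TC has 1 G/C ✓; GC 13/23 = 56.5%, outside 35.5–52.7% ✗; length 23 ✓; Tm = 2·10 + 4·13 = 72°C ✓ — fails.
F5 (23 nt, A=3 T=8 G=6 C=6): 3' end AT has 0 G/C, need ≥1 ✗; GC 12/23 = 52.2% ✓; length 23 ✓; Tm = 2·11 + 4·12 = 70°C ✓ — fails.

None of the candidates satisfy all criteria.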